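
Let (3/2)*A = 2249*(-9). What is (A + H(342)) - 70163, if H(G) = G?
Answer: -83315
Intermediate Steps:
A = -13494 (A = 2*(2249*(-9))/3 = (⅔)*(-20241) = -13494)
(A + H(342)) - 70163 = (-13494 + 342) - 70163 = -13152 - 70163 = -83315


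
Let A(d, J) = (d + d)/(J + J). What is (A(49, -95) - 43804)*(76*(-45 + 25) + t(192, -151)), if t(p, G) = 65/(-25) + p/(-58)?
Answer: 920745296253/13775 ≈ 6.6842e+7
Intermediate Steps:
A(d, J) = d/J (A(d, J) = (2*d)/((2*J)) = (2*d)*(1/(2*J)) = d/J)
t(p, G) = -13/5 - p/58 (t(p, G) = 65*(-1/25) + p*(-1/58) = -13/5 - p/58)
(A(49, -95) - 43804)*(76*(-45 + 25) + t(192, -151)) = (49/(-95) - 43804)*(76*(-45 + 25) + (-13/5 - 1/58*192)) = (49*(-1/95) - 43804)*(76*(-20) + (-13/5 - 96/29)) = (-49/95 - 43804)*(-1520 - 857/145) = -4161429/95*(-221257/145) = 920745296253/13775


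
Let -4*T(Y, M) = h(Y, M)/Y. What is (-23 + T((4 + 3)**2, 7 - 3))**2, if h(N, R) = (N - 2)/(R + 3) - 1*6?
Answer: 996096721/1882384 ≈ 529.17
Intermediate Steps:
h(N, R) = -6 + (-2 + N)/(3 + R) (h(N, R) = (-2 + N)/(3 + R) - 6 = -6 + (-2 + N)/(3 + R))
T(Y, M) = -(-20 + Y - 6*M)/(4*Y*(3 + M)) (T(Y, M) = -(-20 + Y - 6*M)/(3 + M)/(4*Y) = -(-20 + Y - 6*M)/(4*Y*(3 + M)))
(-23 + T((4 + 3)**2, 7 - 3))**2 = (-23 + (20 - (4 + 3)**2 + 6*(7 - 3))/(4*((4 + 3)**2)*(3 + (7 - 3))))**2 = (-23 + (20 - 1*7**2 + 6*4)/(4*(7**2)*(3 + 4)))**2 = (-23 + (1/4)*(20 - 1*49 + 24)/(49*7))**2 = (-23 + (1/4)*(1/49)*(1/7)*(20 - 49 + 24))**2 = (-23 + (1/4)*(1/49)*(1/7)*(-5))**2 = (-23 - 5/1372)**2 = (-31561/1372)**2 = 996096721/1882384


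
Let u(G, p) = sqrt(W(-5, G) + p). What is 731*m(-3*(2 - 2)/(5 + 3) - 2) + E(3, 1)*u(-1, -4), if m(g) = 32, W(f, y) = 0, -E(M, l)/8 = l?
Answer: 23392 - 16*I ≈ 23392.0 - 16.0*I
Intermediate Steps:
E(M, l) = -8*l
u(G, p) = sqrt(p) (u(G, p) = sqrt(0 + p) = sqrt(p))
731*m(-3*(2 - 2)/(5 + 3) - 2) + E(3, 1)*u(-1, -4) = 731*32 + (-8*1)*sqrt(-4) = 23392 - 16*I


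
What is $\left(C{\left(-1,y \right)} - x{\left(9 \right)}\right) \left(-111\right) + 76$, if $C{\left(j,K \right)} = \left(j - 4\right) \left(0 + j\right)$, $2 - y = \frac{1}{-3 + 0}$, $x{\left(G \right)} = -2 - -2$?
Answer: $-479$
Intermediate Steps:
$x{\left(G \right)} = 0$ ($x{\left(G \right)} = -2 + 2 = 0$)
$y = \frac{7}{3}$ ($y = 2 - \frac{1}{-3 + 0} = 2 - \frac{1}{-3} = 2 - - \frac{1}{3} = 2 + \frac{1}{3} = \frac{7}{3} \approx 2.3333$)
$C{\left(j,K \right)} = j \left(-4 + j\right)$ ($C{\left(j,K \right)} = \left(-4 + j\right) j = j \left(-4 + j\right)$)
$\left(C{\left(-1,y \right)} - x{\left(9 \right)}\right) \left(-111\right) + 76 = \left(- (-4 - 1) - 0\right) \left(-111\right) + 76 = \left(\left(-1\right) \left(-5\right) + 0\right) \left(-111\right) + 76 = \left(5 + 0\right) \left(-111\right) + 76 = 5 \left(-111\right) + 76 = -555 + 76 = -479$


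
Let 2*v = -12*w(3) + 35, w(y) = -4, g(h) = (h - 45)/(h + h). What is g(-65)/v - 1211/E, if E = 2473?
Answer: -1252263/2668367 ≈ -0.46930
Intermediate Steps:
g(h) = (-45 + h)/(2*h) (g(h) = (-45 + h)/((2*h)) = (-45 + h)*(1/(2*h)) = (-45 + h)/(2*h))
v = 83/2 (v = (-12*(-4) + 35)/2 = (48 + 35)/2 = (½)*83 = 83/2 ≈ 41.500)
g(-65)/v - 1211/E = ((½)*(-45 - 65)/(-65))/(83/2) - 1211/2473 = ((½)*(-1/65)*(-110))*(2/83) - 1211*1/2473 = (11/13)*(2/83) - 1211/2473 = 22/1079 - 1211/2473 = -1252263/2668367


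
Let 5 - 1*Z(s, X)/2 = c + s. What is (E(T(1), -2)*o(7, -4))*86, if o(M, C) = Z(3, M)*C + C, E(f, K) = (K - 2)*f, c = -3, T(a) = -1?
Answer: -15136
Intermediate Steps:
Z(s, X) = 16 - 2*s (Z(s, X) = 10 - 2*(-3 + s) = 10 + (6 - 2*s) = 16 - 2*s)
E(f, K) = f*(-2 + K) (E(f, K) = (-2 + K)*f = f*(-2 + K))
o(M, C) = 11*C (o(M, C) = (16 - 2*3)*C + C = (16 - 6)*C + C = 10*C + C = 11*C)
(E(T(1), -2)*o(7, -4))*86 = ((-(-2 - 2))*(11*(-4)))*86 = (-1*(-4)*(-44))*86 = (4*(-44))*86 = -176*86 = -15136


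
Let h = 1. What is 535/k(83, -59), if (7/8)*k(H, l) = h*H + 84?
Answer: 3745/1336 ≈ 2.8031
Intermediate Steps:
k(H, l) = 96 + 8*H/7 (k(H, l) = 8*(1*H + 84)/7 = 8*(H + 84)/7 = 8*(84 + H)/7 = 96 + 8*H/7)
535/k(83, -59) = 535/(96 + (8/7)*83) = 535/(96 + 664/7) = 535/(1336/7) = 535*(7/1336) = 3745/1336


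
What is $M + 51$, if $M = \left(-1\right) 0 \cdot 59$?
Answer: $51$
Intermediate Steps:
$M = 0$ ($M = 0 \cdot 59 = 0$)
$M + 51 = 0 + 51 = 51$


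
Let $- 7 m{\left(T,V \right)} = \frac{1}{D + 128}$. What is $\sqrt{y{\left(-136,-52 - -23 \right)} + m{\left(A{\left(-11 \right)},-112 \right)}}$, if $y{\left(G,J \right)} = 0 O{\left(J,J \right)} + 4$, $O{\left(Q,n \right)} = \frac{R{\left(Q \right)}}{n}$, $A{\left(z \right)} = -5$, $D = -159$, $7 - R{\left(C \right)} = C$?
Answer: $\frac{\sqrt{188573}}{217} \approx 2.0012$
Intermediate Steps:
$R{\left(C \right)} = 7 - C$
$m{\left(T,V \right)} = \frac{1}{217}$ ($m{\left(T,V \right)} = - \frac{1}{7 \left(-159 + 128\right)} = - \frac{1}{7 \left(-31\right)} = \left(- \frac{1}{7}\right) \left(- \frac{1}{31}\right) = \frac{1}{217}$)
$O{\left(Q,n \right)} = \frac{7 - Q}{n}$
$y{\left(G,J \right)} = 4$ ($y{\left(G,J \right)} = 0 \frac{7 - J}{J} + 4 = 0 + 4 = 4$)
$\sqrt{y{\left(-136,-52 - -23 \right)} + m{\left(A{\left(-11 \right)},-112 \right)}} = \sqrt{4 + \frac{1}{217}} = \sqrt{\frac{869}{217}} = \frac{\sqrt{188573}}{217}$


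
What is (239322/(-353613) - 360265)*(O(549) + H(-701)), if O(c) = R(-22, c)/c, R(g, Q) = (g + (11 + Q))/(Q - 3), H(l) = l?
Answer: 4461508796163906212/17666151867 ≈ 2.5255e+8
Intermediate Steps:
R(g, Q) = (11 + Q + g)/(-3 + Q)
O(c) = (-11 + c)/(c*(-3 + c)) (O(c) = ((11 + c - 22)/(-3 + c))/c = ((-11 + c)/(-3 + c))/c = (-11 + c)/(c*(-3 + c)))
(239322/(-353613) - 360265)*(O(549) + H(-701)) = (239322/(-353613) - 360265)*((-11 + 549)/(549*(-3 + 549)) - 701) = (239322*(-1/353613) - 360265)*((1/549)*538/546 - 701) = (-79774/117871 - 360265)*((1/549)*(1/546)*538 - 701) = -42464875589*(269/149877 - 701)/117871 = -42464875589/117871*(-105063508/149877) = 4461508796163906212/17666151867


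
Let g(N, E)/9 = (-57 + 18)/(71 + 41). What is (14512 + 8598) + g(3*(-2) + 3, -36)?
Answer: 2587969/112 ≈ 23107.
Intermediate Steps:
g(N, E) = -351/112 (g(N, E) = 9*((-57 + 18)/(71 + 41)) = 9*(-39/112) = -351/112)
(14512 + 8598) + g(3*(-2) + 3, -36) = (14512 + 8598) - 351/112 = 23110 - 351/112 = 2587969/112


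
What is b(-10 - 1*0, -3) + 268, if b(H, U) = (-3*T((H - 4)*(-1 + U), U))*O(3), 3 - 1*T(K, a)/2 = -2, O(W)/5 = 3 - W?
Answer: 268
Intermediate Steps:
O(W) = 15 - 5*W (O(W) = 5*(3 - W) = 15 - 5*W)
T(K, a) = 10 (T(K, a) = 6 - 2*(-2) = 6 + 4 = 10)
b(H, U) = 0 (b(H, U) = (-3*10)*(15 - 5*3) = -30*(15 - 15) = -30*0 = 0)
b(-10 - 1*0, -3) + 268 = 0 + 268 = 268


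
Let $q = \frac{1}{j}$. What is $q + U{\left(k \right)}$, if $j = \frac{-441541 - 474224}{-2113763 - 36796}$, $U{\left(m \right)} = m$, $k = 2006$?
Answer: $\frac{613058383}{305255} \approx 2008.3$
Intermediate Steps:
$j = \frac{305255}{716853}$ ($j = - \frac{915765}{-2150559} = \left(-915765\right) \left(- \frac{1}{2150559}\right) = \frac{305255}{716853} \approx 0.42583$)
$q = \frac{716853}{305255}$ ($q = \frac{1}{\frac{305255}{716853}} = \frac{716853}{305255} \approx 2.3484$)
$q + U{\left(k \right)} = \frac{716853}{305255} + 2006 = \frac{613058383}{305255}$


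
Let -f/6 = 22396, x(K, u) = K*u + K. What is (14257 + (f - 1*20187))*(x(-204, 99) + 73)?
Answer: 2852000062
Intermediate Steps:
x(K, u) = K + K*u
f = -134376 (f = -6*22396 = -134376)
(14257 + (f - 1*20187))*(x(-204, 99) + 73) = (14257 + (-134376 - 1*20187))*(-204*(1 + 99) + 73) = (14257 + (-134376 - 20187))*(-204*100 + 73) = (14257 - 154563)*(-20400 + 73) = -140306*(-20327) = 2852000062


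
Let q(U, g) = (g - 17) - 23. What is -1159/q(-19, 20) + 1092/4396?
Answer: 182743/3140 ≈ 58.198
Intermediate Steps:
q(U, g) = -40 + g (q(U, g) = (-17 + g) - 23 = -40 + g)
-1159/q(-19, 20) + 1092/4396 = -1159/(-40 + 20) + 1092/4396 = -1159/(-20) + 1092*(1/4396) = -1159*(-1/20) + 39/157 = 1159/20 + 39/157 = 182743/3140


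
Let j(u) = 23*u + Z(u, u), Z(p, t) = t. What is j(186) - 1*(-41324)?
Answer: 45788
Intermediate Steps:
j(u) = 24*u (j(u) = 23*u + u = 24*u)
j(186) - 1*(-41324) = 24*186 - 1*(-41324) = 4464 + 41324 = 45788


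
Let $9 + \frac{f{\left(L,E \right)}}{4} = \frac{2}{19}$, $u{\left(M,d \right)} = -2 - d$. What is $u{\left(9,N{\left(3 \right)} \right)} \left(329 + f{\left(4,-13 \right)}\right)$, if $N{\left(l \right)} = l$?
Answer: $- \frac{27875}{19} \approx -1467.1$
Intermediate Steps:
$f{\left(L,E \right)} = - \frac{676}{19}$ ($f{\left(L,E \right)} = -36 + 4 \cdot \frac{2}{19} = -36 + \frac{8}{19} = - \frac{676}{19}$)
$u{\left(9,N{\left(3 \right)} \right)} \left(329 + f{\left(4,-13 \right)}\right) = \left(-2 - 3\right) \left(329 - \frac{676}{19}\right) = \left(-2 - 3\right) \frac{5575}{19} = \left(-5\right) \frac{5575}{19} = - \frac{27875}{19}$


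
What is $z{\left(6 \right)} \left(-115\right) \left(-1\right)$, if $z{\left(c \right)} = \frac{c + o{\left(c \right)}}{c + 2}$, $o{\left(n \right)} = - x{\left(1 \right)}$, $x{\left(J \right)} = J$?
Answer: $\frac{575}{8} \approx 71.875$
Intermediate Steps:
$o{\left(n \right)} = -1$ ($o{\left(n \right)} = \left(-1\right) 1 = -1$)
$z{\left(c \right)} = \frac{-1 + c}{2 + c}$ ($z{\left(c \right)} = \frac{c - 1}{c + 2} = \frac{-1 + c}{2 + c}$)
$z{\left(6 \right)} \left(-115\right) \left(-1\right) = \frac{-1 + 6}{2 + 6} \left(-115\right) \left(-1\right) = \frac{1}{8} \cdot 5 \left(-115\right) \left(-1\right) = \frac{5}{8} \left(-115\right) \left(-1\right) = \left(- \frac{575}{8}\right) \left(-1\right) = \frac{575}{8}$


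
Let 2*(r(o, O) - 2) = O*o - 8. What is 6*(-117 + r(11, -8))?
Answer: -978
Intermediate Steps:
r(o, O) = -2 + O*o/2 (r(o, O) = 2 + (O*o - 8)/2 = 2 + (-8 + O*o)/2 = 2 + (-4 + O*o/2) = -2 + O*o/2)
6*(-117 + r(11, -8)) = 6*(-117 + (-2 + (½)*(-8)*11)) = 6*(-117 + (-2 - 44)) = 6*(-117 - 46) = 6*(-163) = -978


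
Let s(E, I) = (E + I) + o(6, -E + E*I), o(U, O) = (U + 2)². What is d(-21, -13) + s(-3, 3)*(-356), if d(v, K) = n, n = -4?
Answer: -22788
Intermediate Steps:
o(U, O) = (2 + U)²
s(E, I) = 64 + E + I (s(E, I) = (E + I) + (2 + 6)² = (E + I) + 8² = (E + I) + 64 = 64 + E + I)
d(v, K) = -4
d(-21, -13) + s(-3, 3)*(-356) = -4 + (64 - 3 + 3)*(-356) = -4 + 64*(-356) = -4 - 22784 = -22788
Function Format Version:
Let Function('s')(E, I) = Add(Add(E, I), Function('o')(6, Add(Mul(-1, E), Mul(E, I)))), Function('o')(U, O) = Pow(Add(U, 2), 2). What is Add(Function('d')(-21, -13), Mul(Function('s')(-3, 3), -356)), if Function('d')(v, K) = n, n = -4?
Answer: -22788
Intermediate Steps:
Function('o')(U, O) = Pow(Add(2, U), 2)
Function('s')(E, I) = Add(64, E, I) (Function('s')(E, I) = Add(Add(E, I), Pow(Add(2, 6), 2)) = Add(Add(E, I), Pow(8, 2)) = Add(Add(E, I), 64) = Add(64, E, I))
Function('d')(v, K) = -4
Add(Function('d')(-21, -13), Mul(Function('s')(-3, 3), -356)) = Add(-4, Mul(Add(64, -3, 3), -356)) = Add(-4, Mul(64, -356)) = Add(-4, -22784) = -22788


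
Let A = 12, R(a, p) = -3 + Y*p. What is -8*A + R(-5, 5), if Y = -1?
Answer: -104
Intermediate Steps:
R(a, p) = -3 - p
-8*A + R(-5, 5) = -8*12 + (-3 - 1*5) = -96 + (-3 - 5) = -96 - 8 = -104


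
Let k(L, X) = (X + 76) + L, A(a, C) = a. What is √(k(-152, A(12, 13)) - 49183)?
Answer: 11*I*√407 ≈ 221.92*I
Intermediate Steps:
k(L, X) = 76 + L + X (k(L, X) = (76 + X) + L = 76 + L + X)
√(k(-152, A(12, 13)) - 49183) = √((76 - 152 + 12) - 49183) = √(-64 - 49183) = √(-49247) = 11*I*√407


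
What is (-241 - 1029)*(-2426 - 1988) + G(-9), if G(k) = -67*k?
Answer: 5606383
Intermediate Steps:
(-241 - 1029)*(-2426 - 1988) + G(-9) = (-241 - 1029)*(-2426 - 1988) - 67*(-9) = -1270*(-4414) + 603 = 5605780 + 603 = 5606383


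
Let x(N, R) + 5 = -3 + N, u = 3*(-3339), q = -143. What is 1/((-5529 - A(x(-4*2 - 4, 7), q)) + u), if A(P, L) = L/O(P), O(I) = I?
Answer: -20/311063 ≈ -6.4296e-5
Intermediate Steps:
u = -10017
x(N, R) = -8 + N (x(N, R) = -5 + (-3 + N) = -8 + N)
A(P, L) = L/P
1/((-5529 - A(x(-4*2 - 4, 7), q)) + u) = 1/((-5529 - (-143)/(-8 + (-4*2 - 4))) - 10017) = 1/((-5529 - (-143)/(-8 + (-8 - 4))) - 10017) = 1/((-5529 - (-143)/(-8 - 12)) - 10017) = 1/((-5529 - (-143)/(-20)) - 10017) = 1/((-5529 - (-143)*(-1)/20) - 10017) = 1/((-5529 - 1*143/20) - 10017) = 1/((-5529 - 143/20) - 10017) = 1/(-110723/20 - 10017) = 1/(-311063/20) = -20/311063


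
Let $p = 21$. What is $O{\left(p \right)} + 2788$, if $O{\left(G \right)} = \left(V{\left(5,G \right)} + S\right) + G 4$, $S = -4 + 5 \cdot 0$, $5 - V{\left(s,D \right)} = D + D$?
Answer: $2831$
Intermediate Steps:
$V{\left(s,D \right)} = 5 - 2 D$ ($V{\left(s,D \right)} = 5 - \left(D + D\right) = 5 - 2 D$)
$S = -4$ ($S = -4 + 0 = -4$)
$O{\left(G \right)} = 1 + 2 G$ ($O{\left(G \right)} = \left(\left(5 - 2 G\right) - 4\right) + G 4 = \left(1 - 2 G\right) + 4 G = 1 + 2 G$)
$O{\left(p \right)} + 2788 = \left(1 + 2 \cdot 21\right) + 2788 = \left(1 + 42\right) + 2788 = 43 + 2788 = 2831$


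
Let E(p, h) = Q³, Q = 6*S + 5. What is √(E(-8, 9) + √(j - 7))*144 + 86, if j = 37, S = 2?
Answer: 86 + 144*√(4913 + √30) ≈ 10185.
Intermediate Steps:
Q = 17 (Q = 6*2 + 5 = 12 + 5 = 17)
E(p, h) = 4913 (E(p, h) = 17³ = 4913)
√(E(-8, 9) + √(j - 7))*144 + 86 = √(4913 + √(37 - 7))*144 + 86 = √(4913 + √30)*144 + 86 = 144*√(4913 + √30) + 86 = 86 + 144*√(4913 + √30)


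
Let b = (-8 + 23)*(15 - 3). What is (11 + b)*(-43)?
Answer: -8213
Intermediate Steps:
b = 180 (b = 15*12 = 180)
(11 + b)*(-43) = (11 + 180)*(-43) = 191*(-43) = -8213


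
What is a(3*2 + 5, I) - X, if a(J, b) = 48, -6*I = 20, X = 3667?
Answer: -3619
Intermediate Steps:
I = -10/3 (I = -⅙*20 = -10/3 ≈ -3.3333)
a(3*2 + 5, I) - X = 48 - 1*3667 = 48 - 3667 = -3619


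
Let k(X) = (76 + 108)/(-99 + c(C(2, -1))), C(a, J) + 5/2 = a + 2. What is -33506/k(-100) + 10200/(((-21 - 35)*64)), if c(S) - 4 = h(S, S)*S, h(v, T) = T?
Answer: 174000839/10304 ≈ 16887.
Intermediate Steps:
C(a, J) = -½ + a (C(a, J) = -5/2 + (a + 2) = -5/2 + (2 + a) = -½ + a)
c(S) = 4 + S² (c(S) = 4 + S*S = 4 + S²)
k(X) = -736/371 (k(X) = (76 + 108)/(-99 + (4 + (-½ + 2)²)) = 184/(-99 + (4 + (3/2)²)) = 184/(-99 + (4 + 9/4)) = 184/(-99 + 25/4) = 184/(-371/4) = 184*(-4/371) = -736/371)
-33506/k(-100) + 10200/(((-21 - 35)*64)) = -33506/(-736/371) + 10200/(((-21 - 35)*64)) = -33506*(-371/736) + 10200/((-56*64)) = 6215363/368 + 10200/(-3584) = 6215363/368 + 10200*(-1/3584) = 6215363/368 - 1275/448 = 174000839/10304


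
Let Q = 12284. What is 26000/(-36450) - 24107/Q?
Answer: -23961683/8955036 ≈ -2.6758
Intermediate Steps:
26000/(-36450) - 24107/Q = 26000/(-36450) - 24107/12284 = 26000*(-1/36450) - 24107*1/12284 = -520/729 - 24107/12284 = -23961683/8955036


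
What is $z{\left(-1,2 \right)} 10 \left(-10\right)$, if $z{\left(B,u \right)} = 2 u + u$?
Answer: $-600$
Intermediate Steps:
$z{\left(B,u \right)} = 3 u$
$z{\left(-1,2 \right)} 10 \left(-10\right) = 3 \cdot 2 \cdot 10 \left(-10\right) = 6 \cdot 10 \left(-10\right) = 60 \left(-10\right) = -600$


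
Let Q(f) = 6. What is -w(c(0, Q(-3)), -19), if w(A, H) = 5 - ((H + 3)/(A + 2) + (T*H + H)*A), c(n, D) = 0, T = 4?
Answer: -13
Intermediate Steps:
w(A, H) = 5 - (3 + H)/(2 + A) - 5*A*H (w(A, H) = 5 - ((H + 3)/(A + 2) + (4*H + H)*A) = 5 - ((3 + H)/(2 + A) + (5*H)*A) = 5 - ((3 + H)/(2 + A) + 5*A*H) = 5 + (-(3 + H)/(2 + A) - 5*A*H) = 5 - (3 + H)/(2 + A) - 5*A*H)
-w(c(0, Q(-3)), -19) = -(7 - 1*(-19) + 5*0 - 10*0*(-19) - 5*(-19)*0²)/(2 + 0) = -(7 + 19 + 0 + 0 - 5*(-19)*0)/2 = -(7 + 19 + 0 + 0 + 0)/2 = -26/2 = -1*13 = -13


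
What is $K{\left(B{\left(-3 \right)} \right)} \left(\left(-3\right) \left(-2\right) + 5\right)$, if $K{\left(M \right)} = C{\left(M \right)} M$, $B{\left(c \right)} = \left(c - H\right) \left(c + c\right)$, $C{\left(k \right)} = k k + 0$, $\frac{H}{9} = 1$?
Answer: $4105728$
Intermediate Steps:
$H = 9$ ($H = 9 \cdot 1 = 9$)
$C{\left(k \right)} = k^{2}$ ($C{\left(k \right)} = k^{2} + 0 = k^{2}$)
$B{\left(c \right)} = 2 c \left(-9 + c\right)$ ($B{\left(c \right)} = \left(c - 9\right) \left(c + c\right) = \left(c - 9\right) 2 c = \left(-9 + c\right) 2 c = 2 c \left(-9 + c\right)$)
$K{\left(M \right)} = M^{3}$ ($K{\left(M \right)} = M^{2} M = M^{3}$)
$K{\left(B{\left(-3 \right)} \right)} \left(\left(-3\right) \left(-2\right) + 5\right) = \left(2 \left(-3\right) \left(-9 - 3\right)\right)^{3} \left(\left(-3\right) \left(-2\right) + 5\right) = \left(2 \left(-3\right) \left(-12\right)\right)^{3} \left(6 + 5\right) = 72^{3} \cdot 11 = 373248 \cdot 11 = 4105728$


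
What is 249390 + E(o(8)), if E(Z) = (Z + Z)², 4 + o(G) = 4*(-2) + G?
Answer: 249454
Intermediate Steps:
o(G) = -12 + G (o(G) = -4 + (4*(-2) + G) = -4 + (-8 + G) = -12 + G)
E(Z) = 4*Z² (E(Z) = (2*Z)² = 4*Z²)
249390 + E(o(8)) = 249390 + 4*(-12 + 8)² = 249390 + 4*(-4)² = 249390 + 4*16 = 249390 + 64 = 249454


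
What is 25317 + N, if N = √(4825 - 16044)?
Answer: 25317 + I*√11219 ≈ 25317.0 + 105.92*I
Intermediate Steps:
N = I*√11219 (N = √(-11219) = I*√11219 ≈ 105.92*I)
25317 + N = 25317 + I*√11219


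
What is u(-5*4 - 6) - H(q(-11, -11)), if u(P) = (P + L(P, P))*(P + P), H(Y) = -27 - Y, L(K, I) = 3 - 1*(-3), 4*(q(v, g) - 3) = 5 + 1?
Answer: 2143/2 ≈ 1071.5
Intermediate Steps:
q(v, g) = 9/2 (q(v, g) = 3 + (5 + 1)/4 = 3 + (¼)*6 = 3 + 3/2 = 9/2)
L(K, I) = 6 (L(K, I) = 3 + 3 = 6)
u(P) = 2*P*(6 + P) (u(P) = (P + 6)*(P + P) = (6 + P)*(2*P) = 2*P*(6 + P))
u(-5*4 - 6) - H(q(-11, -11)) = 2*(-5*4 - 6)*(6 + (-5*4 - 6)) - (-27 - 1*9/2) = 2*(-20 - 6)*(6 + (-20 - 6)) - (-27 - 9/2) = 2*(-26)*(6 - 26) - 1*(-63/2) = 2*(-26)*(-20) + 63/2 = 1040 + 63/2 = 2143/2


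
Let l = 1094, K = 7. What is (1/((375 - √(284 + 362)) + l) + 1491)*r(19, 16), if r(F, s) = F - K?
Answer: 12866232536/719105 + 4*√646/719105 ≈ 17892.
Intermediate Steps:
r(F, s) = -7 + F (r(F, s) = F - 1*7 = F - 7 = -7 + F)
(1/((375 - √(284 + 362)) + l) + 1491)*r(19, 16) = (1/((375 - √(284 + 362)) + 1094) + 1491)*(-7 + 19) = (1/((375 - √646) + 1094) + 1491)*12 = (1/(1469 - √646) + 1491)*12 = (1491 + 1/(1469 - √646))*12 = 17892 + 12/(1469 - √646)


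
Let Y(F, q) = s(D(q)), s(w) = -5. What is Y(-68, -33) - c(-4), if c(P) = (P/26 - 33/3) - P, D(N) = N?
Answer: 28/13 ≈ 2.1538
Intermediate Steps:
Y(F, q) = -5
c(P) = -11 - 25*P/26 (c(P) = (P*(1/26) - 33*⅓) - P = (P/26 - 11) - P = (-11 + P/26) - P = -11 - 25*P/26)
Y(-68, -33) - c(-4) = -5 - (-11 - 25/26*(-4)) = -5 - (-11 + 50/13) = -5 - 1*(-93/13) = -5 + 93/13 = 28/13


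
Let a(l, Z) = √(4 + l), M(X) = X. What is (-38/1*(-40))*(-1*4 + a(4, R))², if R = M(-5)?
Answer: 36480 - 24320*√2 ≈ 2086.3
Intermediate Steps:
R = -5
(-38/1*(-40))*(-1*4 + a(4, R))² = (-38/1*(-40))*(-1*4 + √(4 + 4))² = (-38*1*(-40))*(-4 + √8)² = (-38*(-40))*(-4 + 2*√2)² = 1520*(-4 + 2*√2)²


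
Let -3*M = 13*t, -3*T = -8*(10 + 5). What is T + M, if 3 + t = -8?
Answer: 263/3 ≈ 87.667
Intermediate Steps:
t = -11 (t = -3 - 8 = -11)
T = 40 (T = -(-8)*(10 + 5)/3 = -(-8)*15/3 = -1/3*(-120) = 40)
M = 143/3 (M = -13*(-11)/3 = -1/3*(-143) = 143/3 ≈ 47.667)
T + M = 40 + 143/3 = 263/3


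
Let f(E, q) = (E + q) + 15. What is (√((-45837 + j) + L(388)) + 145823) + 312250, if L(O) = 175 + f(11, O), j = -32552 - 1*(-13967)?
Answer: 458073 + I*√63833 ≈ 4.5807e+5 + 252.65*I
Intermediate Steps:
f(E, q) = 15 + E + q
j = -18585 (j = -32552 + 13967 = -18585)
L(O) = 201 + O (L(O) = 175 + (15 + 11 + O) = 175 + (26 + O) = 201 + O)
(√((-45837 + j) + L(388)) + 145823) + 312250 = (√((-45837 - 18585) + (201 + 388)) + 145823) + 312250 = (√(-64422 + 589) + 145823) + 312250 = (√(-63833) + 145823) + 312250 = (I*√63833 + 145823) + 312250 = (145823 + I*√63833) + 312250 = 458073 + I*√63833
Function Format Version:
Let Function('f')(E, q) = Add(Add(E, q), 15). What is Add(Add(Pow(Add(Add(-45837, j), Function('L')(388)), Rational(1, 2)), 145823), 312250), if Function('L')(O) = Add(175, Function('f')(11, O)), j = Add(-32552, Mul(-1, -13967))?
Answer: Add(458073, Mul(I, Pow(63833, Rational(1, 2)))) ≈ Add(4.5807e+5, Mul(252.65, I))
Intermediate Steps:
Function('f')(E, q) = Add(15, E, q)
j = -18585 (j = Add(-32552, 13967) = -18585)
Function('L')(O) = Add(201, O) (Function('L')(O) = Add(175, Add(15, 11, O)) = Add(175, Add(26, O)) = Add(201, O))
Add(Add(Pow(Add(Add(-45837, j), Function('L')(388)), Rational(1, 2)), 145823), 312250) = Add(Add(Pow(Add(Add(-45837, -18585), Add(201, 388)), Rational(1, 2)), 145823), 312250) = Add(Add(Pow(Add(-64422, 589), Rational(1, 2)), 145823), 312250) = Add(Add(Pow(-63833, Rational(1, 2)), 145823), 312250) = Add(Add(Mul(I, Pow(63833, Rational(1, 2))), 145823), 312250) = Add(Add(145823, Mul(I, Pow(63833, Rational(1, 2)))), 312250) = Add(458073, Mul(I, Pow(63833, Rational(1, 2))))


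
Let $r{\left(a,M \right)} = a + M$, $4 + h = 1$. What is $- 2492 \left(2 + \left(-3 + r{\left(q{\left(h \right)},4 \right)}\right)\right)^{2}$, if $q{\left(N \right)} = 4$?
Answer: $-122108$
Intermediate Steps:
$h = -3$ ($h = -4 + 1 = -3$)
$r{\left(a,M \right)} = M + a$
$- 2492 \left(2 + \left(-3 + r{\left(q{\left(h \right)},4 \right)}\right)\right)^{2} = - 2492 \left(2 + \left(-3 + \left(4 + 4\right)\right)\right)^{2} = - 2492 \left(2 + \left(-3 + 8\right)\right)^{2} = - 2492 \left(2 + 5\right)^{2} = - 2492 \cdot 7^{2} = \left(-2492\right) 49 = -122108$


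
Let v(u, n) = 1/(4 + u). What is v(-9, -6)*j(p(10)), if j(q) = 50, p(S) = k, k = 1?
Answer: -10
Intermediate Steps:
p(S) = 1
v(-9, -6)*j(p(10)) = 50/(4 - 9) = 50/(-5) = -⅕*50 = -10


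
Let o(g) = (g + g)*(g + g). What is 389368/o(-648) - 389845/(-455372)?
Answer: 26003037013/23901565536 ≈ 1.0879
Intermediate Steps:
o(g) = 4*g² (o(g) = (2*g)*(2*g) = 4*g²)
389368/o(-648) - 389845/(-455372) = 389368/((4*(-648)²)) - 389845/(-455372) = 389368/((4*419904)) - 389845*(-1/455372) = 389368/1679616 + 389845/455372 = 389368*(1/1679616) + 389845/455372 = 48671/209952 + 389845/455372 = 26003037013/23901565536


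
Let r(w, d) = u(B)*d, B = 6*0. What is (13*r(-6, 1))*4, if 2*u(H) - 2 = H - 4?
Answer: -52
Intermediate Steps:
B = 0
u(H) = -1 + H/2 (u(H) = 1 + (H - 4)/2 = 1 + (-4 + H)/2 = 1 + (-2 + H/2) = -1 + H/2)
r(w, d) = -d (r(w, d) = (-1 + (½)*0)*d = (-1 + 0)*d = -d)
(13*r(-6, 1))*4 = (13*(-1*1))*4 = (13*(-1))*4 = -13*4 = -52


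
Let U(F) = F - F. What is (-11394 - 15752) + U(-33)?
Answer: -27146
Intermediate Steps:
U(F) = 0
(-11394 - 15752) + U(-33) = (-11394 - 15752) + 0 = -27146 + 0 = -27146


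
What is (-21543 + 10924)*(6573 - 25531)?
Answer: 201315002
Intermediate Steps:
(-21543 + 10924)*(6573 - 25531) = -10619*(-18958) = 201315002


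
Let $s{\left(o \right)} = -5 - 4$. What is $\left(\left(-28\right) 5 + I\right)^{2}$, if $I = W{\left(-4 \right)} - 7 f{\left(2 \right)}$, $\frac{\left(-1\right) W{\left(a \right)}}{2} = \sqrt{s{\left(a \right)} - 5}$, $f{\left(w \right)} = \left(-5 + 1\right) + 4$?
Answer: $19544 + 560 i \sqrt{14} \approx 19544.0 + 2095.3 i$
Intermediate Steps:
$f{\left(w \right)} = 0$ ($f{\left(w \right)} = -4 + 4 = 0$)
$s{\left(o \right)} = -9$
$W{\left(a \right)} = - 2 i \sqrt{14}$ ($W{\left(a \right)} = - 2 \sqrt{-9 - 5} = - 2 \sqrt{-14} = - 2 i \sqrt{14}$)
$I = - 2 i \sqrt{14}$ ($I = - 2 i \sqrt{14} - 0 = - 2 i \sqrt{14} + 0 = - 2 i \sqrt{14} \approx - 7.4833 i$)
$\left(\left(-28\right) 5 + I\right)^{2} = \left(\left(-28\right) 5 - 2 i \sqrt{14}\right)^{2} = \left(-140 - 2 i \sqrt{14}\right)^{2}$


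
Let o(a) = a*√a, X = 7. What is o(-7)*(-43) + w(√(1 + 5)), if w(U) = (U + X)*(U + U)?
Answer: 12 + 14*√6 + 301*I*√7 ≈ 46.293 + 796.37*I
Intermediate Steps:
w(U) = 2*U*(7 + U) (w(U) = (U + 7)*(U + U) = (7 + U)*(2*U) = 2*U*(7 + U))
o(a) = a^(3/2)
o(-7)*(-43) + w(√(1 + 5)) = (-7)^(3/2)*(-43) + 2*√(1 + 5)*(7 + √(1 + 5)) = -7*I*√7*(-43) + 2*√6*(7 + √6) = 301*I*√7 + 2*√6*(7 + √6) = 2*√6*(7 + √6) + 301*I*√7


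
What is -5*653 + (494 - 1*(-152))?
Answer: -2619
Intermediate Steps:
-5*653 + (494 - 1*(-152)) = -3265 + (494 + 152) = -3265 + 646 = -2619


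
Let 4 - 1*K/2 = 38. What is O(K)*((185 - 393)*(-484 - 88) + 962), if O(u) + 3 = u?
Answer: -8515598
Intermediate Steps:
K = -68 (K = 8 - 2*38 = 8 - 76 = -68)
O(u) = -3 + u
O(K)*((185 - 393)*(-484 - 88) + 962) = (-3 - 68)*((185 - 393)*(-484 - 88) + 962) = -71*(-208*(-572) + 962) = -71*(118976 + 962) = -71*119938 = -8515598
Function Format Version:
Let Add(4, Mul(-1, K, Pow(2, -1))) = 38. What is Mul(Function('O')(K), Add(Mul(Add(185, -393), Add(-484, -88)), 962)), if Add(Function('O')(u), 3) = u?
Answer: -8515598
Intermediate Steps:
K = -68 (K = Add(8, Mul(-2, 38)) = Add(8, -76) = -68)
Function('O')(u) = Add(-3, u)
Mul(Function('O')(K), Add(Mul(Add(185, -393), Add(-484, -88)), 962)) = Mul(Add(-3, -68), Add(Mul(Add(185, -393), Add(-484, -88)), 962)) = Mul(-71, Add(Mul(-208, -572), 962)) = Mul(-71, Add(118976, 962)) = Mul(-71, 119938) = -8515598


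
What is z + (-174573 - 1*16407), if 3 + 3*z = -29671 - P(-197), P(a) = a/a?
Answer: -602615/3 ≈ -2.0087e+5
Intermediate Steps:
P(a) = 1
z = -29675/3 (z = -1 + (-29671 - 1*1)/3 = -1 + (-29671 - 1)/3 = -1 + (⅓)*(-29672) = -1 - 29672/3 = -29675/3 ≈ -9891.7)
z + (-174573 - 1*16407) = -29675/3 + (-174573 - 1*16407) = -29675/3 + (-174573 - 16407) = -29675/3 - 190980 = -602615/3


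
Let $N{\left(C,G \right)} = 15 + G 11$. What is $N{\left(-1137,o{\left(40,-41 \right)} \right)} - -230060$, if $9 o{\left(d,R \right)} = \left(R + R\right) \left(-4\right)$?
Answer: $\frac{2074283}{9} \approx 2.3048 \cdot 10^{5}$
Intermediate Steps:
$o{\left(d,R \right)} = - \frac{8 R}{9}$ ($o{\left(d,R \right)} = \frac{\left(R + R\right) \left(-4\right)}{9} = \frac{2 R \left(-4\right)}{9} = \frac{\left(-8\right) R}{9} = - \frac{8 R}{9}$)
$N{\left(C,G \right)} = 15 + 11 G$
$N{\left(-1137,o{\left(40,-41 \right)} \right)} - -230060 = \left(15 + 11 \left(\left(- \frac{8}{9}\right) \left(-41\right)\right)\right) - -230060 = \left(15 + 11 \cdot \frac{328}{9}\right) + 230060 = \left(15 + \frac{3608}{9}\right) + 230060 = \frac{3743}{9} + 230060 = \frac{2074283}{9}$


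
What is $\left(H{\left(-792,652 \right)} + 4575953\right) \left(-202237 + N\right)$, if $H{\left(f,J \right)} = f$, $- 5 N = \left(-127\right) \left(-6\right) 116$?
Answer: $- \frac{5030741806897}{5} \approx -1.0061 \cdot 10^{12}$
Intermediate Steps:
$N = - \frac{88392}{5}$ ($N = - \frac{\left(-127\right) \left(-6\right) 116}{5} = - \frac{762 \cdot 116}{5} = \left(- \frac{1}{5}\right) 88392 = - \frac{88392}{5} \approx -17678.0$)
$\left(H{\left(-792,652 \right)} + 4575953\right) \left(-202237 + N\right) = \left(-792 + 4575953\right) \left(-202237 - \frac{88392}{5}\right) = 4575161 \left(- \frac{1099577}{5}\right) = - \frac{5030741806897}{5}$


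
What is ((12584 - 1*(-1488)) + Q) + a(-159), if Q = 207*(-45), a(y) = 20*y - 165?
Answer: 1412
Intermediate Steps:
a(y) = -165 + 20*y
Q = -9315
((12584 - 1*(-1488)) + Q) + a(-159) = ((12584 - 1*(-1488)) - 9315) + (-165 + 20*(-159)) = ((12584 + 1488) - 9315) + (-165 - 3180) = (14072 - 9315) - 3345 = 4757 - 3345 = 1412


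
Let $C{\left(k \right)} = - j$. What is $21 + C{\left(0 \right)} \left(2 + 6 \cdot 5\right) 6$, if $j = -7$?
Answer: $1365$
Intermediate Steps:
$C{\left(k \right)} = 7$ ($C{\left(k \right)} = \left(-1\right) \left(-7\right) = 7$)
$21 + C{\left(0 \right)} \left(2 + 6 \cdot 5\right) 6 = 21 + 7 \left(2 + 6 \cdot 5\right) 6 = 21 + 7 \left(2 + 30\right) 6 = 21 + 7 \cdot 32 \cdot 6 = 21 + 7 \cdot 192 = 21 + 1344 = 1365$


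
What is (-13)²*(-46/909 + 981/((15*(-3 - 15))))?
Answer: -5659303/9090 ≈ -622.59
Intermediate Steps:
(-13)²*(-46/909 + 981/((15*(-3 - 15)))) = 169*(-46*1/909 + 981/((15*(-18)))) = 169*(-46/909 + 981/(-270)) = 169*(-46/909 + 981*(-1/270)) = 169*(-46/909 - 109/30) = 169*(-33487/9090) = -5659303/9090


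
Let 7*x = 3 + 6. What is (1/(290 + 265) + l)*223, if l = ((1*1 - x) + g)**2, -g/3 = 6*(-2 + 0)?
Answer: 7735323427/27195 ≈ 2.8444e+5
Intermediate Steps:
x = 9/7 (x = (3 + 6)/7 = (1/7)*9 = 9/7 ≈ 1.2857)
g = 36 (g = -18*(-2 + 0) = -18*(-2) = -3*(-12) = 36)
l = 62500/49 (l = ((1*1 - 1*9/7) + 36)**2 = ((1 - 9/7) + 36)**2 = (-2/7 + 36)**2 = (250/7)**2 = 62500/49 ≈ 1275.5)
(1/(290 + 265) + l)*223 = (1/(290 + 265) + 62500/49)*223 = (1/555 + 62500/49)*223 = (34687549/27195)*223 = 7735323427/27195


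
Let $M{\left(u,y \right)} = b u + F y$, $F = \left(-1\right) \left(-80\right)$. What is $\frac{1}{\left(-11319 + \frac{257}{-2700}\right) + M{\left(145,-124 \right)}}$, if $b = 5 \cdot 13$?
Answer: $- \frac{2700}{31898057} \approx -8.4645 \cdot 10^{-5}$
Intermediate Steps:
$b = 65$
$F = 80$
$M{\left(u,y \right)} = 65 u + 80 y$
$\frac{1}{\left(-11319 + \frac{257}{-2700}\right) + M{\left(145,-124 \right)}} = \frac{1}{\left(-11319 + \frac{257}{-2700}\right) + \left(65 \cdot 145 + 80 \left(-124\right)\right)} = \frac{1}{\left(-11319 + 257 \left(- \frac{1}{2700}\right)\right) + \left(9425 - 9920\right)} = \frac{1}{\left(-11319 - \frac{257}{2700}\right) - 495} = \frac{1}{- \frac{30561557}{2700} - 495} = \frac{1}{- \frac{31898057}{2700}} = - \frac{2700}{31898057}$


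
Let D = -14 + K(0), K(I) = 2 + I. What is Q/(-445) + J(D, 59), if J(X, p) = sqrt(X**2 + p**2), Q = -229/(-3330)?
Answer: -229/1481850 + 5*sqrt(145) ≈ 60.208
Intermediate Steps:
Q = 229/3330 (Q = -229*(-1/3330) = 229/3330 ≈ 0.068769)
D = -12 (D = -14 + (2 + 0) = -14 + 2 = -12)
Q/(-445) + J(D, 59) = (229/3330)/(-445) + sqrt((-12)**2 + 59**2) = (229/3330)*(-1/445) + sqrt(144 + 3481) = -229/1481850 + sqrt(3625) = -229/1481850 + 5*sqrt(145)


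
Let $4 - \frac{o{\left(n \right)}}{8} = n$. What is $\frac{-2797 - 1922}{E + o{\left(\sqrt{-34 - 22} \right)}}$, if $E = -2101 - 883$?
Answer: $\frac{1741311}{1089736} - \frac{4719 i \sqrt{14}}{544868} \approx 1.5979 - 0.032406 i$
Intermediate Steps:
$E = -2984$
$o{\left(n \right)} = 32 - 8 n$
$\frac{-2797 - 1922}{E + o{\left(\sqrt{-34 - 22} \right)}} = \frac{-2797 - 1922}{-2984 + \left(32 - 8 \sqrt{-34 - 22}\right)} = - \frac{4719}{-2984 + \left(32 - 8 \sqrt{-56}\right)} = - \frac{4719}{-2984 + \left(32 - 8 \cdot 2 i \sqrt{14}\right)} = - \frac{4719}{-2984 + \left(32 - 16 i \sqrt{14}\right)} = - \frac{4719}{-2952 - 16 i \sqrt{14}}$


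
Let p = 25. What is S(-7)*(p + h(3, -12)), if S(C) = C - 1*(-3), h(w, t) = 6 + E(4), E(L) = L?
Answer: -140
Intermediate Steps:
h(w, t) = 10 (h(w, t) = 6 + 4 = 10)
S(C) = 3 + C (S(C) = C + 3 = 3 + C)
S(-7)*(p + h(3, -12)) = (3 - 7)*(25 + 10) = -4*35 = -140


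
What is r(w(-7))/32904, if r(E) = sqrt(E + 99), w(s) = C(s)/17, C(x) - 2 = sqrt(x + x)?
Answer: sqrt(28645 + 17*I*sqrt(14))/559368 ≈ 0.00030257 + 3.3594e-7*I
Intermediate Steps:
C(x) = 2 + sqrt(2)*sqrt(x) (C(x) = 2 + sqrt(x + x) = 2 + sqrt(2*x) = 2 + sqrt(2)*sqrt(x))
w(s) = 2/17 + sqrt(2)*sqrt(s)/17 (w(s) = (2 + sqrt(2)*sqrt(s))/17 = (2 + sqrt(2)*sqrt(s))*(1/17) = 2/17 + sqrt(2)*sqrt(s)/17)
r(E) = sqrt(99 + E)
r(w(-7))/32904 = sqrt(99 + (2/17 + sqrt(2)*sqrt(-7)/17))/32904 = sqrt(99 + (2/17 + sqrt(2)*(I*sqrt(7))/17))*(1/32904) = sqrt(99 + (2/17 + I*sqrt(14)/17))*(1/32904) = sqrt(1685/17 + I*sqrt(14)/17)*(1/32904) = sqrt(1685/17 + I*sqrt(14)/17)/32904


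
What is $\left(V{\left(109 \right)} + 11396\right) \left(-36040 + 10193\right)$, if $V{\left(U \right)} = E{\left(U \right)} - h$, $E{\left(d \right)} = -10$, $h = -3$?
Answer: $-294371483$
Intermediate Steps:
$V{\left(U \right)} = -7$ ($V{\left(U \right)} = -10 - -3 = -10 + 3 = -7$)
$\left(V{\left(109 \right)} + 11396\right) \left(-36040 + 10193\right) = \left(-7 + 11396\right) \left(-36040 + 10193\right) = 11389 \left(-25847\right) = -294371483$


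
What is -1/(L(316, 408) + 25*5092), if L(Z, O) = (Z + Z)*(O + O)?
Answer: -1/643012 ≈ -1.5552e-6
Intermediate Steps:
L(Z, O) = 4*O*Z (L(Z, O) = (2*Z)*(2*O) = 4*O*Z)
-1/(L(316, 408) + 25*5092) = -1/(4*408*316 + 25*5092) = -1/(515712 + 127300) = -1/643012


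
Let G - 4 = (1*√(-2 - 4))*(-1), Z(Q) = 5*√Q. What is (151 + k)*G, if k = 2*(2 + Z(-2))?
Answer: 5*(4 - I*√6)*(31 + 2*I*√2) ≈ 654.64 - 323.1*I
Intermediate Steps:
G = 4 - I*√6 (G = 4 + (1*√(-2 - 4))*(-1) = 4 + (1*√(-6))*(-1) = 4 + (1*(I*√6))*(-1) = 4 + (I*√6)*(-1) = 4 - I*√6 ≈ 4.0 - 2.4495*I)
k = 4 + 10*I*√2 (k = 2*(2 + 5*√(-2)) = 2*(2 + 5*(I*√2)) = 2*(2 + 5*I*√2) = 4 + 10*I*√2 ≈ 4.0 + 14.142*I)
(151 + k)*G = (151 + (4 + 10*I*√2))*(4 - I*√6) = (155 + 10*I*√2)*(4 - I*√6) = (4 - I*√6)*(155 + 10*I*√2)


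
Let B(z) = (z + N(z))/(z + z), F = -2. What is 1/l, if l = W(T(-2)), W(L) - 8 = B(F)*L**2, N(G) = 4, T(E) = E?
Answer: 1/6 ≈ 0.16667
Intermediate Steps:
B(z) = (4 + z)/(2*z) (B(z) = (z + 4)/(z + z) = (4 + z)/((2*z)) = (4 + z)*(1/(2*z)) = (4 + z)/(2*z))
W(L) = 8 - L**2/2 (W(L) = 8 + ((1/2)*(4 - 2)/(-2))*L**2 = 8 + ((1/2)*(-1/2)*2)*L**2 = 8 - L**2/2)
l = 6 (l = 8 - 1/2*(-2)**2 = 8 - 1/2*4 = 8 - 2 = 6)
1/l = 1/6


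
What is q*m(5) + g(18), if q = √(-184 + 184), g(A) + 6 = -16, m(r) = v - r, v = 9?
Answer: -22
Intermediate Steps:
m(r) = 9 - r
g(A) = -22 (g(A) = -6 - 16 = -22)
q = 0 (q = √0 = 0)
q*m(5) + g(18) = 0*(9 - 1*5) - 22 = 0*(9 - 5) - 22 = 0*4 - 22 = 0 - 22 = -22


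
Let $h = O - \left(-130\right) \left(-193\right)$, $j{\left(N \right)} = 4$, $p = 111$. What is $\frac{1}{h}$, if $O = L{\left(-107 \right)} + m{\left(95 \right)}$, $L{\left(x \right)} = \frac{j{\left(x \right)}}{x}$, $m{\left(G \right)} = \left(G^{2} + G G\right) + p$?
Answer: $- \frac{107}{741407} \approx -0.00014432$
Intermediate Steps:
$m{\left(G \right)} = 111 + 2 G^{2}$ ($m{\left(G \right)} = \left(G^{2} + G G\right) + 111 = \left(G^{2} + G^{2}\right) + 111 = 2 G^{2} + 111 = 111 + 2 G^{2}$)
$L{\left(x \right)} = \frac{4}{x}$
$O = \frac{1943223}{107}$ ($O = \frac{4}{-107} + \left(111 + 2 \cdot 95^{2}\right) = 4 \left(- \frac{1}{107}\right) + \left(111 + 2 \cdot 9025\right) = - \frac{4}{107} + \left(111 + 18050\right) = - \frac{4}{107} + 18161 = \frac{1943223}{107} \approx 18161.0$)
$h = - \frac{741407}{107}$ ($h = \frac{1943223}{107} - \left(-130\right) \left(-193\right) = \frac{1943223}{107} - 25090 = - \frac{741407}{107} \approx -6929.0$)
$\frac{1}{h} = \frac{1}{- \frac{741407}{107}} = - \frac{107}{741407}$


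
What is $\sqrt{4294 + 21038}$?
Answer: $2 \sqrt{6333} \approx 159.16$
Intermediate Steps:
$\sqrt{4294 + 21038} = \sqrt{25332} = 2 \sqrt{6333}$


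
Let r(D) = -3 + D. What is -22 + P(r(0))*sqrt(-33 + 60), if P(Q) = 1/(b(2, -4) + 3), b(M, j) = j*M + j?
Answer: -22 - sqrt(3)/3 ≈ -22.577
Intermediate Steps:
b(M, j) = j + M*j (b(M, j) = M*j + j = j + M*j)
P(Q) = -1/9 (P(Q) = 1/(-4*(1 + 2) + 3) = 1/(-4*3 + 3) = 1/(-12 + 3) = 1/(-9) = -1/9)
-22 + P(r(0))*sqrt(-33 + 60) = -22 - sqrt(-33 + 60)/9 = -22 - sqrt(3)/3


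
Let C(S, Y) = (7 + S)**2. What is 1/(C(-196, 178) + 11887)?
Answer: 1/47608 ≈ 2.1005e-5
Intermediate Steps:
1/(C(-196, 178) + 11887) = 1/((7 - 196)**2 + 11887) = 1/((-189)**2 + 11887) = 1/(35721 + 11887) = 1/47608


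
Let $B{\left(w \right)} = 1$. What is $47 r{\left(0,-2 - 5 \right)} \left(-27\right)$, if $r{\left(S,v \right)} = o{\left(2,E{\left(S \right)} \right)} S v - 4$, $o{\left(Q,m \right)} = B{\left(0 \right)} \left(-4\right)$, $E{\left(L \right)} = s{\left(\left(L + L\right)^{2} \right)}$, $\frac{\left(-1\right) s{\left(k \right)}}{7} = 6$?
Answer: $5076$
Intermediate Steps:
$s{\left(k \right)} = -42$ ($s{\left(k \right)} = \left(-7\right) 6 = -42$)
$E{\left(L \right)} = -42$
$o{\left(Q,m \right)} = -4$ ($o{\left(Q,m \right)} = 1 \left(-4\right) = -4$)
$r{\left(S,v \right)} = -4 - 4 S v$ ($r{\left(S,v \right)} = - 4 S v - 4 = -4 - 4 S v$)
$47 r{\left(0,-2 - 5 \right)} \left(-27\right) = 47 \left(-4 - 0 \left(-2 - 5\right)\right) \left(-27\right) = 47 \left(-4 - 0 \left(-7\right)\right) \left(-27\right) = 47 \left(-4 + 0\right) \left(-27\right) = 47 \left(-4\right) \left(-27\right) = \left(-188\right) \left(-27\right) = 5076$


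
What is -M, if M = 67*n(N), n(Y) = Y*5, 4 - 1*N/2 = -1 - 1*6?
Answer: -7370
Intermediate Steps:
N = 22 (N = 8 - 2*(-1 - 1*6) = 8 - 2*(-1 - 6) = 8 - 2*(-7) = 8 + 14 = 22)
n(Y) = 5*Y
M = 7370 (M = 67*(5*22) = 67*110 = 7370)
-M = -1*7370 = -7370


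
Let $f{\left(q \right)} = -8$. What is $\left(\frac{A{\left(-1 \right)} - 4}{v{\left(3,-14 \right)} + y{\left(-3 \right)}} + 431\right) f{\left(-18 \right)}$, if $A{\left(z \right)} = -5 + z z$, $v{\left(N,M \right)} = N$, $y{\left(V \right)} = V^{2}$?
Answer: $- \frac{10328}{3} \approx -3442.7$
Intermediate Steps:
$A{\left(z \right)} = -5 + z^{2}$
$\left(\frac{A{\left(-1 \right)} - 4}{v{\left(3,-14 \right)} + y{\left(-3 \right)}} + 431\right) f{\left(-18 \right)} = \left(\frac{\left(-5 + \left(-1\right)^{2}\right) - 4}{3 + \left(-3\right)^{2}} + 431\right) \left(-8\right) = \left(\frac{\left(-5 + 1\right) - 4}{3 + 9} + 431\right) \left(-8\right) = \left(\frac{-4 - 4}{12} + 431\right) \left(-8\right) = \left(\left(-8\right) \frac{1}{12} + 431\right) \left(-8\right) = \left(- \frac{2}{3} + 431\right) \left(-8\right) = \frac{1291}{3} \left(-8\right) = - \frac{10328}{3}$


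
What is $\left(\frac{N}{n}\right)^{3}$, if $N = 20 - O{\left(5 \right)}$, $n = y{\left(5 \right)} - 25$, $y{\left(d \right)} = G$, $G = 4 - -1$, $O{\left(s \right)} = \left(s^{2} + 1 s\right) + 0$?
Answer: $\frac{1}{8} \approx 0.125$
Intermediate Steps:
$O{\left(s \right)} = s + s^{2}$ ($O{\left(s \right)} = \left(s^{2} + s\right) + 0 = \left(s + s^{2}\right) + 0 = s + s^{2}$)
$G = 5$ ($G = 4 + 1 = 5$)
$y{\left(d \right)} = 5$
$n = -20$ ($n = 5 - 25 = -20$)
$N = -10$ ($N = 20 - 5 \left(1 + 5\right) = 20 - 5 \cdot 6 = 20 - 30 = -10$)
$\left(\frac{N}{n}\right)^{3} = \left(- \frac{10}{-20}\right)^{3} = \left(\left(-10\right) \left(- \frac{1}{20}\right)\right)^{3} = \left(\frac{1}{2}\right)^{3} = \frac{1}{8}$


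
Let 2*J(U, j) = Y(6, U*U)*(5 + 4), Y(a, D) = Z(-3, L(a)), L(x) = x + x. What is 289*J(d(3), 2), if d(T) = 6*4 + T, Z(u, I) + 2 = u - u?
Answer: -2601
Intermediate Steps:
L(x) = 2*x
Z(u, I) = -2 (Z(u, I) = -2 + (u - u) = -2 + 0 = -2)
d(T) = 24 + T
Y(a, D) = -2
J(U, j) = -9 (J(U, j) = (-2*(5 + 4))/2 = (-2*9)/2 = (1/2)*(-18) = -9)
289*J(d(3), 2) = 289*(-9) = -2601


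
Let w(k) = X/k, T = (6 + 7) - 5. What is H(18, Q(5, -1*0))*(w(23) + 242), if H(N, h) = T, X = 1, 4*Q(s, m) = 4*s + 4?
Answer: 44536/23 ≈ 1936.3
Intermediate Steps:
Q(s, m) = 1 + s (Q(s, m) = (4*s + 4)/4 = (4 + 4*s)/4 = 1 + s)
T = 8 (T = 13 - 5 = 8)
H(N, h) = 8
w(k) = 1/k
H(18, Q(5, -1*0))*(w(23) + 242) = 8*(1/23 + 242) = 8*(5567/23) = 44536/23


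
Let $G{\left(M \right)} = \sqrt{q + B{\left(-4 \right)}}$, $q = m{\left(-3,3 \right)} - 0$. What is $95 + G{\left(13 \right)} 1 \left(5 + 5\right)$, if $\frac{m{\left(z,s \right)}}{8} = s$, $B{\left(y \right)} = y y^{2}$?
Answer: $95 + 20 i \sqrt{10} \approx 95.0 + 63.246 i$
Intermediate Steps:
$B{\left(y \right)} = y^{3}$
$m{\left(z,s \right)} = 8 s$
$q = 24$ ($q = 8 \cdot 3 - 0 = 24 + 0 = 24$)
$G{\left(M \right)} = 2 i \sqrt{10}$ ($G{\left(M \right)} = \sqrt{24 + \left(-4\right)^{3}} = \sqrt{24 - 64} = \sqrt{-40} = 2 i \sqrt{10}$)
$95 + G{\left(13 \right)} 1 \left(5 + 5\right) = 95 + 2 i \sqrt{10} \cdot 1 \left(5 + 5\right) = 95 + 2 i \sqrt{10} \cdot 1 \cdot 10 = 95 + 2 i \sqrt{10} \cdot 10 = 95 + 20 i \sqrt{10}$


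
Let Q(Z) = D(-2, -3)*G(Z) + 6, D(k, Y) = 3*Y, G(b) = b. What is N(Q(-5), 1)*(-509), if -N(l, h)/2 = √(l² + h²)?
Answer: 1018*√2602 ≈ 51928.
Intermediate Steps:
Q(Z) = 6 - 9*Z (Q(Z) = (3*(-3))*Z + 6 = -9*Z + 6 = 6 - 9*Z)
N(l, h) = -2*√(h² + l²) (N(l, h) = -2*√(l² + h²) = -2*√(h² + l²))
N(Q(-5), 1)*(-509) = -2*√(1² + (6 - 9*(-5))²)*(-509) = -2*√(1 + (6 + 45)²)*(-509) = -2*√(1 + 51²)*(-509) = -2*√(1 + 2601)*(-509) = -2*√2602*(-509) = 1018*√2602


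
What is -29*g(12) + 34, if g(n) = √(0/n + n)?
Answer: 34 - 58*√3 ≈ -66.459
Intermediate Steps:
g(n) = √n (g(n) = √(0 + n) = √n)
-29*g(12) + 34 = -58*√3 + 34 = 34 - 58*√3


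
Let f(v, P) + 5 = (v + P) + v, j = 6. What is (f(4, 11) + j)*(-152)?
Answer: -3040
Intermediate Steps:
f(v, P) = -5 + P + 2*v (f(v, P) = -5 + ((v + P) + v) = -5 + ((P + v) + v) = -5 + (P + 2*v) = -5 + P + 2*v)
(f(4, 11) + j)*(-152) = ((-5 + 11 + 2*4) + 6)*(-152) = ((-5 + 11 + 8) + 6)*(-152) = (14 + 6)*(-152) = 20*(-152) = -3040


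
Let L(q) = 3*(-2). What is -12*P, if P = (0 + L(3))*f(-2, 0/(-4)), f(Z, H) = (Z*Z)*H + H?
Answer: 0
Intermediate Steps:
L(q) = -6
f(Z, H) = H + H*Z² (f(Z, H) = Z²*H + H = H*Z² + H = H + H*Z²)
P = 0 (P = (0 - 6)*((0/(-4))*(1 + (-2)²)) = -6*0*(-¼)*(1 + 4) = -0*5 = -6*0 = 0)
-12*P = -12*0 = 0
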